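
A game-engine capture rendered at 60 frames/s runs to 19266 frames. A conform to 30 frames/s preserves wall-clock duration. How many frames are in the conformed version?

Target frames = source frames × (target rate / source rate) = 19266 × (30)/(60) = 19266 × 1/2 = 9633.

9633 frames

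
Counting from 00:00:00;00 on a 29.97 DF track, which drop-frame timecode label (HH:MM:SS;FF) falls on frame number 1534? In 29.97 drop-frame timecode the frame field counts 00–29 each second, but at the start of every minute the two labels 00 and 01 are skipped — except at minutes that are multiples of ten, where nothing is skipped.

Each 10-minute DF block holds 10 × 60 × 30 − 9 × 2 = 17982 frames. 1534 ÷ 17982 → 0 full blocks, remainder 1534.
Within the partial block the first minute is 1800 frames and each further minute 1798, so 0 further minute boundaries passed. Total skipped labels = 18 × 0 + 2 × 0 = 0.
Non-drop label index = 1534 + 0 = 1534; at 30 labels/s that is 00:00:51:04, i.e. DF 00:00:51;04.

00:00:51;04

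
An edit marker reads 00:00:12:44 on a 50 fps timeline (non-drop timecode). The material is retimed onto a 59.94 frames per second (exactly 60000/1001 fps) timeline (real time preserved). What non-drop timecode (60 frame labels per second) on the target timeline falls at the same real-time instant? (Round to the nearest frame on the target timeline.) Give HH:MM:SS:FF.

00:00:12:52

Source frame index: (0×3600 + 0×60 + 12) × 50 + 44 = 644.
Real time: 644 / (50) = 322/25 s.
Target frame: (322/25) × (60000/1001) = 110400/143 ≈ 772.028 → 772.
At 60 labels/s: frame 772 → 00:00:12:52.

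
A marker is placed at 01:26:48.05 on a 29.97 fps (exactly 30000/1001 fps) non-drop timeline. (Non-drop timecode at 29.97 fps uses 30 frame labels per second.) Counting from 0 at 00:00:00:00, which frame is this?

Total seconds to the label: (1 × 3600 + 26 × 60 + 48) = 5208.
Frame index = 5208 × 30 + 5 = 156245.

frame 156245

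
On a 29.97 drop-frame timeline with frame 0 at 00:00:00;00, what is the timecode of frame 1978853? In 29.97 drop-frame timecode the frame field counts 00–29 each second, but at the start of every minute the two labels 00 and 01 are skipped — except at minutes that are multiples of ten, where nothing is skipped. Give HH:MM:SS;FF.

18:20:27;23

Each 10-minute DF block holds 10 × 60 × 30 − 9 × 2 = 17982 frames. 1978853 ÷ 17982 → 110 full blocks, remainder 833.
Within the partial block the first minute is 1800 frames and each further minute 1798, so 0 further minute boundaries passed. Total skipped labels = 18 × 110 + 2 × 0 = 1980.
Non-drop label index = 1978853 + 1980 = 1980833; at 30 labels/s that is 18:20:27:23, i.e. DF 18:20:27;23.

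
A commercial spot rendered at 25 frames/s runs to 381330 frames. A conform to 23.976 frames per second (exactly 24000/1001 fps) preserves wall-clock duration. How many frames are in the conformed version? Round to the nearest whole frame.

365711 frames

Frames at target rate = 381330 × (24000/1001) / (25) = 366076800/1001 ≈ 365711.089.
Nearest whole frame: 365711.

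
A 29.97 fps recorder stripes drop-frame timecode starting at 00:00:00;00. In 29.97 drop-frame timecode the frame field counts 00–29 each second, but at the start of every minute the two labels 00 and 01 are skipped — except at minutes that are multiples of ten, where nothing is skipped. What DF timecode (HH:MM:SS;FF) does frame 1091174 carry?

10:06:48;26

Each 10-minute DF block holds 10 × 60 × 30 − 9 × 2 = 17982 frames. 1091174 ÷ 17982 → 60 full blocks, remainder 12254.
Within the partial block the first minute is 1800 frames and each further minute 1798, so 6 further minute boundaries passed. Total skipped labels = 18 × 60 + 2 × 6 = 1092.
Non-drop label index = 1091174 + 1092 = 1092266; at 30 labels/s that is 10:06:48:26, i.e. DF 10:06:48;26.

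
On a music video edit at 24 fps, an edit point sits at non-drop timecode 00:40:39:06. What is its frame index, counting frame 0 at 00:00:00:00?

58542

Total seconds to the label: (0 × 3600 + 40 × 60 + 39) = 2439.
Frame index = 2439 × 24 + 6 = 58542.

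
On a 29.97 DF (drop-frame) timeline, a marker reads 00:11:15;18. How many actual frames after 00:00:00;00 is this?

20248

As if non-drop at 30 labels/s: (0 × 3600 + 11 × 60 + 15) × 30 + 18 = 20268.
Minute boundaries passed: 11; those not divisible by 10: 11 − 1 = 10; dropped labels = 2 × 10 = 20.
Actual frame index = 20268 − 20 = 20248.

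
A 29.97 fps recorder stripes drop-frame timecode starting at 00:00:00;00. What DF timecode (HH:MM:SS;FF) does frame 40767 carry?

Ten DF minutes hold 17982 frames, so frame 40767 lies in block 2 (frames 35964–53945) with 4803 frames into that block.
The block's first minute is 1800 frames and the rest 1798 each; 4803 frames reaches minute 2, so 2 × 18 + 2 × 2 = 40 labels have been skipped so far.
Adding those back, label number 40767 + 40 = 40807 at 30 labels/s is 1360 s + 7 f = 0 h 22 min 40 s frame 7, i.e. 00:22:40;07.

00:22:40;07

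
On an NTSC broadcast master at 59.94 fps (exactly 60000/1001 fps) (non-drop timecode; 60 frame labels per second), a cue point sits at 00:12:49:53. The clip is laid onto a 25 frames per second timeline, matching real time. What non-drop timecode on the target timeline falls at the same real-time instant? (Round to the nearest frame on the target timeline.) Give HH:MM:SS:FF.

00:12:50:16

Source frame index: (0×3600 + 12×60 + 49) × 60 + 53 = 46193.
Real time: 46193 / (60000/1001) = 46239193/60000 s.
Target frame: (46239193/60000) × (25) = 46239193/2400 ≈ 19266.330 → 19266.
At 25 labels/s: frame 19266 → 00:12:50:16.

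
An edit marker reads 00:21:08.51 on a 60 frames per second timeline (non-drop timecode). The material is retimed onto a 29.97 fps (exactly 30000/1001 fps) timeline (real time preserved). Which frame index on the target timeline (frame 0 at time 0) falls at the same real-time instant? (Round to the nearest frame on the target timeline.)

frame 38027

Source frame index: (0×3600 + 21×60 + 8) × 60 + 51 = 76131.
Real time: 76131 / (60) = 25377/20 s.
Target frame: (25377/20) × (30000/1001) = 3460500/91 ≈ 38027.473 → 38027.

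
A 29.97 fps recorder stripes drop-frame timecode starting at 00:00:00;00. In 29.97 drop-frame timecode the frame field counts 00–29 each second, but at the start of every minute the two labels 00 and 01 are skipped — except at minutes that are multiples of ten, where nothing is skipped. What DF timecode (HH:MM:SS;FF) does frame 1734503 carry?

Ten DF minutes hold 17982 frames, so frame 1734503 lies in block 96 (frames 1726272–1744253) with 8231 frames into that block.
The block's first minute is 1800 frames and the rest 1798 each; 8231 frames reaches minute 4, so 96 × 18 + 4 × 2 = 1736 labels have been skipped so far.
Adding those back, label number 1734503 + 1736 = 1736239 at 30 labels/s is 57874 s + 19 f = 16 h 4 min 34 s frame 19, i.e. 16:04:34;19.

16:04:34;19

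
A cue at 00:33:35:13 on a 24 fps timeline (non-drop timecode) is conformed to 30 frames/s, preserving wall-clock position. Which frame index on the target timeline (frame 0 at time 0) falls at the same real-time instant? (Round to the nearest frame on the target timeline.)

Source frame index: (0×3600 + 33×60 + 35) × 24 + 13 = 48373.
Real time: 48373 / (24) = 48373/24 s.
Target frame: (48373/24) × (30) = 241865/4 ≈ 60466.250 → 60466.

frame 60466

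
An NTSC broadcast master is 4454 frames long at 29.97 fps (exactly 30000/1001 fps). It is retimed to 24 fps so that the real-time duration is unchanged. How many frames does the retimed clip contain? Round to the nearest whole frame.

Frames at target rate = 4454 × (24) / (30000/1001) = 2229227/625 ≈ 3566.763.
Nearest whole frame: 3567.

3567 frames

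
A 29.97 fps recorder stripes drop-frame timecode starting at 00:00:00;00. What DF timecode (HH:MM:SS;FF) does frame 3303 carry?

Ten DF minutes hold 17982 frames, so frame 3303 lies in block 0 (frames 0–17981) with 3303 frames into that block.
The block's first minute is 1800 frames and the rest 1798 each; 3303 frames reaches minute 1, so 0 × 18 + 1 × 2 = 2 labels have been skipped so far.
Adding those back, label number 3303 + 2 = 3305 at 30 labels/s is 110 s + 5 f = 0 h 1 min 50 s frame 5, i.e. 00:01:50;05.

00:01:50;05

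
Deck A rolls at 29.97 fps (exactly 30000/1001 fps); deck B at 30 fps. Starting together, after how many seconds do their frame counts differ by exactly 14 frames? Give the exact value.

The gap grows by |30 − 30000/1001| = 30/1001 frames per second.
Time for a 14-frame gap: 14 ÷ (30/1001) = 7007/15 s.

7007/15 seconds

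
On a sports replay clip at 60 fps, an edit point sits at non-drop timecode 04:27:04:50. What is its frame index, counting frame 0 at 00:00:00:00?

961490

Total seconds to the label: (4 × 3600 + 27 × 60 + 4) = 16024.
Frame index = 16024 × 60 + 50 = 961490.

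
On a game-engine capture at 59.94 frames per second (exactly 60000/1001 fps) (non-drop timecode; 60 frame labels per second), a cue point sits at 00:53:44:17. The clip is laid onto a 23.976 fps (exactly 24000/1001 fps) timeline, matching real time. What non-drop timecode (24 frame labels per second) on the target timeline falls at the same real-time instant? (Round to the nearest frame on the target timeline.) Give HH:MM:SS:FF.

00:53:44:07

Source frame index: (0×3600 + 53×60 + 44) × 60 + 17 = 193457.
Real time: 193457 / (60000/1001) = 193650457/60000 s.
Target frame: (193650457/60000) × (24000/1001) = 386914/5 ≈ 77382.800 → 77383.
At 24 labels/s: frame 77383 → 00:53:44:07.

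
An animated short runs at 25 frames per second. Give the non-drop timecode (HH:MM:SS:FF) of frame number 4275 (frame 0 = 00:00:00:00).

4275 ÷ 25 = 171 full seconds, remainder 0 frames.
171 s = 0 h 2 min 51 s.
Timecode: 00:02:51:00.

00:02:51:00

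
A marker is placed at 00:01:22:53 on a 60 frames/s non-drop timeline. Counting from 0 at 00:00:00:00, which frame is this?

frame 4973

Total seconds to the label: (0 × 3600 + 1 × 60 + 22) = 82.
Frame index = 82 × 60 + 53 = 4973.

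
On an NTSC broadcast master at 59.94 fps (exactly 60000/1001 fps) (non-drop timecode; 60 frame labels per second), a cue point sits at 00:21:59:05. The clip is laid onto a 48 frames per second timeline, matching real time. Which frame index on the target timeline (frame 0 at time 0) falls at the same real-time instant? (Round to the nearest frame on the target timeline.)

Source frame index: (0×3600 + 21×60 + 59) × 60 + 5 = 79145.
Real time: 79145 / (60000/1001) = 15844829/12000 s.
Target frame: (15844829/12000) × (48) = 15844829/250 ≈ 63379.316 → 63379.

frame 63379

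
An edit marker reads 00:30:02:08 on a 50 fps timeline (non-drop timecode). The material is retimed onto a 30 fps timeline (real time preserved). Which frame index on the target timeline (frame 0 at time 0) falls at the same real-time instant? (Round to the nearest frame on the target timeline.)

Source frame index: (0×3600 + 30×60 + 2) × 50 + 8 = 90108.
Real time: 90108 / (50) = 45054/25 s.
Target frame: (45054/25) × (30) = 270324/5 ≈ 54064.800 → 54065.

frame 54065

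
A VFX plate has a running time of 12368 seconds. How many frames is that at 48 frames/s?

593664 frames

Frames = 12368 × 48 = 593664.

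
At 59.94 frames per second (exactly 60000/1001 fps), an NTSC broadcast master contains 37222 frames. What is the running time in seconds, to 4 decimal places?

620.9870 seconds

Running time = 37222 × 1001/60000 = 18629611/30000 s ≈ 620.9870 s.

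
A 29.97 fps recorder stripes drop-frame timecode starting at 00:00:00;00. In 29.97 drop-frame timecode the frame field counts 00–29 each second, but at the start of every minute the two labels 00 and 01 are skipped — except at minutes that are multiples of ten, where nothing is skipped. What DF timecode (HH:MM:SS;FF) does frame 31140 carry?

00:17:19;02

Each 10-minute DF block holds 10 × 60 × 30 − 9 × 2 = 17982 frames. 31140 ÷ 17982 → 1 full block, remainder 13158.
Within the partial block the first minute is 1800 frames and each further minute 1798, so 7 further minute boundaries passed. Total skipped labels = 18 × 1 + 2 × 7 = 32.
Non-drop label index = 31140 + 32 = 31172; at 30 labels/s that is 00:17:19:02, i.e. DF 00:17:19;02.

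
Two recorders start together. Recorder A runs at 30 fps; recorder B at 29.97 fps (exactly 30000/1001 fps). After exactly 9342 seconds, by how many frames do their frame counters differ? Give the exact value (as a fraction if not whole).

280260/1001 frames

A emits 30 × 9342 = 280260 frames; B emits 30000/1001 × 9342 = 280260000/1001.
Difference = 280260/1001 frames (≈ 279.9800); B is behind A.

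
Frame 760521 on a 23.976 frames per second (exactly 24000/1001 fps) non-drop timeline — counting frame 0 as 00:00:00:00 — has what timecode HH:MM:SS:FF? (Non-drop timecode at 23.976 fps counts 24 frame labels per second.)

08:48:08:09

760521 ÷ 24 = 31688 full seconds, remainder 9 frames.
31688 s = 8 h 48 min 8 s.
Timecode: 08:48:08:09.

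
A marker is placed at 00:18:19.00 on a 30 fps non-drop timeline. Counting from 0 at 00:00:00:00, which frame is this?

frame 32970

Total seconds to the label: (0 × 3600 + 18 × 60 + 19) = 1099.
Frame index = 1099 × 30 + 0 = 32970.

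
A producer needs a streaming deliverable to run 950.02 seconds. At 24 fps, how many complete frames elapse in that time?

Frames = 950.02 × 24 = 570012/25 ≈ 22800.4800.
Complete frames: 22800.

22800 frames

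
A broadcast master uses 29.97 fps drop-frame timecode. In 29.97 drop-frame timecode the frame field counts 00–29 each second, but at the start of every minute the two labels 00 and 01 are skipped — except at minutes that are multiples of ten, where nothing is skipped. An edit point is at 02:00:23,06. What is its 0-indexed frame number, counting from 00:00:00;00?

Complete 10-minute blocks: 12, each 17982 frames → 215784.
Remaining 0 whole minutes in the current block: 0 frames.
Within the current minute: 23 × 30 + 6 = 696. Total = 215784 + 0 + 696 = 216480.

216480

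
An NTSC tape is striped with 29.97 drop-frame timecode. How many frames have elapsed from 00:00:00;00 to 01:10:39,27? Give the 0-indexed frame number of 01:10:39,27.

127071

As if non-drop at 30 labels/s: (1 × 3600 + 10 × 60 + 39) × 30 + 27 = 127197.
Minute boundaries passed: 70; those not divisible by 10: 70 − 7 = 63; dropped labels = 2 × 63 = 126.
Actual frame index = 127197 − 126 = 127071.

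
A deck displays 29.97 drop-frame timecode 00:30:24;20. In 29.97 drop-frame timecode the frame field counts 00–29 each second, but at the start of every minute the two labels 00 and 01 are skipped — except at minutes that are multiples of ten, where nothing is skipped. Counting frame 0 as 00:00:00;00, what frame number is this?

54686

Complete 10-minute blocks: 3, each 17982 frames → 53946.
Remaining 0 whole minutes in the current block: 0 frames.
Within the current minute: 24 × 30 + 20 = 740. Total = 53946 + 0 + 740 = 54686.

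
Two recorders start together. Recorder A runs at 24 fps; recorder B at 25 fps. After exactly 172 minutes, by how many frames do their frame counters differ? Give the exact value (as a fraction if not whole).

10320 frames

172 min = 10320 s.
A emits 24 × 10320 = 247680 frames; B emits 25 × 10320 = 258000.
Difference = 10320 frames; B is ahead of A.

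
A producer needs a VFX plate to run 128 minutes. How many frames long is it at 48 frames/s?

368640 frames

128 min = 7680 s.
Frames = 7680 × 48 = 368640.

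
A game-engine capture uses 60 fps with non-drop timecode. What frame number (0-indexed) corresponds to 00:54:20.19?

Total seconds to the label: (0 × 3600 + 54 × 60 + 20) = 3260.
Frame index = 3260 × 60 + 19 = 195619.

195619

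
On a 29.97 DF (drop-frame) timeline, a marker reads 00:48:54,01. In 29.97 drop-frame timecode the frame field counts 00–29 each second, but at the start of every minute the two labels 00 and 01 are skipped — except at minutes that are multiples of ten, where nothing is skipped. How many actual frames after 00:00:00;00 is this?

As if non-drop at 30 labels/s: (0 × 3600 + 48 × 60 + 54) × 30 + 1 = 88021.
Minute boundaries passed: 48; those not divisible by 10: 48 − 4 = 44; dropped labels = 2 × 44 = 88.
Actual frame index = 88021 − 88 = 87933.

87933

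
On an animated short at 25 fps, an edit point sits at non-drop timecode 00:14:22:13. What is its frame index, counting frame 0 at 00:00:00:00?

Total seconds to the label: (0 × 3600 + 14 × 60 + 22) = 862.
Frame index = 862 × 25 + 13 = 21563.

frame 21563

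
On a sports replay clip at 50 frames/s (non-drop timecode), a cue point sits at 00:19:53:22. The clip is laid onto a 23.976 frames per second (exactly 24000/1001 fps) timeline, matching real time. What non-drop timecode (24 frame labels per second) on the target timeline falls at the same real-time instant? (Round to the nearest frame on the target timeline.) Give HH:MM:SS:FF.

00:19:52:06

Source frame index: (0×3600 + 19×60 + 53) × 50 + 22 = 59672.
Real time: 59672 / (50) = 29836/25 s.
Target frame: (29836/25) × (24000/1001) = 28642560/1001 ≈ 28613.946 → 28614.
At 24 labels/s: frame 28614 → 00:19:52:06.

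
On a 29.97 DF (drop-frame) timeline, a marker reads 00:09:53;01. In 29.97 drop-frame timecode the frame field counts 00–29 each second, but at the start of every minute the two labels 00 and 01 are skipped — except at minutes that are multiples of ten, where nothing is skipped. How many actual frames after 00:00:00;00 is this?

As if non-drop at 30 labels/s: (0 × 3600 + 9 × 60 + 53) × 30 + 1 = 17791.
Minute boundaries passed: 9; those not divisible by 10: 9 − 0 = 9; dropped labels = 2 × 9 = 18.
Actual frame index = 17791 − 18 = 17773.

17773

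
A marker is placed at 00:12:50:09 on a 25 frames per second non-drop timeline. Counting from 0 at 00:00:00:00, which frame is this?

Total seconds to the label: (0 × 3600 + 12 × 60 + 50) = 770.
Frame index = 770 × 25 + 9 = 19259.

19259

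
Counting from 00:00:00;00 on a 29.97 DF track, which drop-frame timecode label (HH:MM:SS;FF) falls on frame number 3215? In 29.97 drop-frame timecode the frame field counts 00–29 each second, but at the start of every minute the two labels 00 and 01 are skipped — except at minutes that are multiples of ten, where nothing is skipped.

Ten DF minutes hold 17982 frames, so frame 3215 lies in block 0 (frames 0–17981) with 3215 frames into that block.
The block's first minute is 1800 frames and the rest 1798 each; 3215 frames reaches minute 1, so 0 × 18 + 1 × 2 = 2 labels have been skipped so far.
Adding those back, label number 3215 + 2 = 3217 at 30 labels/s is 107 s + 7 f = 0 h 1 min 47 s frame 7, i.e. 00:01:47;07.

00:01:47;07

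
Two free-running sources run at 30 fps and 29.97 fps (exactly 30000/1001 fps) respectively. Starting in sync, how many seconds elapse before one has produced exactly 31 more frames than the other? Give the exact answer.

31031/30 seconds

The gap grows by |30000/1001 − 30| = 30/1001 frames per second.
Time for a 31-frame gap: 31 ÷ (30/1001) = 31031/30 s.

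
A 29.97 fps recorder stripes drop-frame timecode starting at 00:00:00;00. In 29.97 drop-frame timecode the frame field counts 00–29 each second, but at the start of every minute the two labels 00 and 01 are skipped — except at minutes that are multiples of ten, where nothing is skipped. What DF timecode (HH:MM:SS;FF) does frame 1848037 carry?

17:07:42;27

Each 10-minute DF block holds 10 × 60 × 30 − 9 × 2 = 17982 frames. 1848037 ÷ 17982 → 102 full blocks, remainder 13873.
Within the partial block the first minute is 1800 frames and each further minute 1798, so 7 further minute boundaries passed. Total skipped labels = 18 × 102 + 2 × 7 = 1850.
Non-drop label index = 1848037 + 1850 = 1849887; at 30 labels/s that is 17:07:42:27, i.e. DF 17:07:42;27.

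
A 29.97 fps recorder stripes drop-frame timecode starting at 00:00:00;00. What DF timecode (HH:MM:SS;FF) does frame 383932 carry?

03:33:30;16

Ten DF minutes hold 17982 frames, so frame 383932 lies in block 21 (frames 377622–395603) with 6310 frames into that block.
The block's first minute is 1800 frames and the rest 1798 each; 6310 frames reaches minute 3, so 21 × 18 + 3 × 2 = 384 labels have been skipped so far.
Adding those back, label number 383932 + 384 = 384316 at 30 labels/s is 12810 s + 16 f = 3 h 33 min 30 s frame 16, i.e. 03:33:30;16.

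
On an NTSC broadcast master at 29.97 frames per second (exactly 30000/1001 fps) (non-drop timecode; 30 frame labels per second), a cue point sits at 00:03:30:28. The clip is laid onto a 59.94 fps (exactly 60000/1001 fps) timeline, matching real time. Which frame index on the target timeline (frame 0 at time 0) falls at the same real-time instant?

frame 12656

Source frame index: (0×3600 + 3×60 + 30) × 30 + 28 = 6328.
Real time: 6328 / (30000/1001) = 791791/3750 s.
Target frame: (791791/3750) × (60000/1001) = 12656.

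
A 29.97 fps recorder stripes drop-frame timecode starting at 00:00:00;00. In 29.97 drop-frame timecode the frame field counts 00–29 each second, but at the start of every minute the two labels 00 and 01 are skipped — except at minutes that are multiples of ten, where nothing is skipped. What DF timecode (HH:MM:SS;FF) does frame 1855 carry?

Each 10-minute DF block holds 10 × 60 × 30 − 9 × 2 = 17982 frames. 1855 ÷ 17982 → 0 full blocks, remainder 1855.
Within the partial block the first minute is 1800 frames and each further minute 1798, so 1 further minute boundary passed. Total skipped labels = 18 × 0 + 2 × 1 = 2.
Non-drop label index = 1855 + 2 = 1857; at 30 labels/s that is 00:01:01:27, i.e. DF 00:01:01;27.

00:01:01;27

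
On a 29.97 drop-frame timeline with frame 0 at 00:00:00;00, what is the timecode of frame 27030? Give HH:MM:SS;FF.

00:15:01;28

Each 10-minute DF block holds 10 × 60 × 30 − 9 × 2 = 17982 frames. 27030 ÷ 17982 → 1 full block, remainder 9048.
Within the partial block the first minute is 1800 frames and each further minute 1798, so 5 further minute boundaries passed. Total skipped labels = 18 × 1 + 2 × 5 = 28.
Non-drop label index = 27030 + 28 = 27058; at 30 labels/s that is 00:15:01:28, i.e. DF 00:15:01;28.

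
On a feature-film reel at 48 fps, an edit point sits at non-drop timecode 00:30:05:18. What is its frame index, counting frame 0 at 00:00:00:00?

Total seconds to the label: (0 × 3600 + 30 × 60 + 5) = 1805.
Frame index = 1805 × 48 + 18 = 86658.

86658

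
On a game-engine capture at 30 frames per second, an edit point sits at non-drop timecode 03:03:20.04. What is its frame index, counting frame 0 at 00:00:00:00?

frame 330004

Total seconds to the label: (3 × 3600 + 3 × 60 + 20) = 11000.
Frame index = 11000 × 30 + 4 = 330004.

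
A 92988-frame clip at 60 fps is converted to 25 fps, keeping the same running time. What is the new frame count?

Target frames = source frames × (target rate / source rate) = 92988 × (25)/(60) = 92988 × 5/12 = 38745.

38745 frames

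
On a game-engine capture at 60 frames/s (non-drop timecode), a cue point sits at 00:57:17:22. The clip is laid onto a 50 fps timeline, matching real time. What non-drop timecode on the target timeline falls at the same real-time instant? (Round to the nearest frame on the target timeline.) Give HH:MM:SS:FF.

00:57:17:18

Source frame index: (0×3600 + 57×60 + 17) × 60 + 22 = 206242.
Real time: 206242 / (60) = 103121/30 s.
Target frame: (103121/30) × (50) = 515605/3 ≈ 171868.333 → 171868.
At 50 labels/s: frame 171868 → 00:57:17:18.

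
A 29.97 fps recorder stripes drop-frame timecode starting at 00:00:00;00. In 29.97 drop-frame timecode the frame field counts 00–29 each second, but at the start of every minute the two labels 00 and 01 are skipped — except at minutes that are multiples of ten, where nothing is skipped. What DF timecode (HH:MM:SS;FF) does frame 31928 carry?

Each 10-minute DF block holds 10 × 60 × 30 − 9 × 2 = 17982 frames. 31928 ÷ 17982 → 1 full block, remainder 13946.
Within the partial block the first minute is 1800 frames and each further minute 1798, so 7 further minute boundaries passed. Total skipped labels = 18 × 1 + 2 × 7 = 32.
Non-drop label index = 31928 + 32 = 31960; at 30 labels/s that is 00:17:45:10, i.e. DF 00:17:45;10.

00:17:45;10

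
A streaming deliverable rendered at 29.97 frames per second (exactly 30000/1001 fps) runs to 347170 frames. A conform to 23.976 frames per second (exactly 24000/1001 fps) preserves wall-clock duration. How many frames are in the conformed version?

Target frames = source frames × (target rate / source rate) = 347170 × (24000/1001)/(30000/1001) = 347170 × 4/5 = 277736.

277736 frames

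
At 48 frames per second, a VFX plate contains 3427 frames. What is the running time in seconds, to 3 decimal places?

Running time = 3427 × 1/48 = 3427/48 s ≈ 71.396 s.

71.396 seconds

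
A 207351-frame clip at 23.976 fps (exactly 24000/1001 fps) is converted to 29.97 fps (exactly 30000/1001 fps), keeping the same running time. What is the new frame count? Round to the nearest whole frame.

Frames at target rate = 207351 × (30000/1001) / (24000/1001) = 1036755/4 ≈ 259188.750.
Nearest whole frame: 259189.

259189 frames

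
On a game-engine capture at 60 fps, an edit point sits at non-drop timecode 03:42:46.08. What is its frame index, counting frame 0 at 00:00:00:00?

Total seconds to the label: (3 × 3600 + 42 × 60 + 46) = 13366.
Frame index = 13366 × 60 + 8 = 801968.

frame 801968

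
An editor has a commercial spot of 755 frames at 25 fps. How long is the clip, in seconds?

Running time = 755 / (25) = 30.2 s.

30.2 seconds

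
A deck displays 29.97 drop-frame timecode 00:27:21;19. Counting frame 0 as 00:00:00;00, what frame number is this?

49199

As if non-drop at 30 labels/s: (0 × 3600 + 27 × 60 + 21) × 30 + 19 = 49249.
Minute boundaries passed: 27; those not divisible by 10: 27 − 2 = 25; dropped labels = 2 × 25 = 50.
Actual frame index = 49249 − 50 = 49199.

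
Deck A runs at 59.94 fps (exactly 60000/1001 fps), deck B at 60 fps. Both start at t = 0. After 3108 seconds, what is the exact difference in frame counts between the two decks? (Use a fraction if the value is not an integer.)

A emits 60000/1001 × 3108 = 26640000/143 frames; B emits 60 × 3108 = 186480.
Difference = 26640/143 frames (≈ 186.2937); B is ahead of A.

26640/143 frames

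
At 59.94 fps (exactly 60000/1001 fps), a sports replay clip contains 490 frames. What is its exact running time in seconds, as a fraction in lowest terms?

Running time = 490 ÷ (60000/1001) = 490 × 1001/60000 = 49049/6000 s.

49049/6000 seconds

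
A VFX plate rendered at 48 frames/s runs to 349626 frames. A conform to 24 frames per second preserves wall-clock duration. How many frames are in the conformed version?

Target frames = source frames × (target rate / source rate) = 349626 × (24)/(48) = 349626 × 1/2 = 174813.

174813 frames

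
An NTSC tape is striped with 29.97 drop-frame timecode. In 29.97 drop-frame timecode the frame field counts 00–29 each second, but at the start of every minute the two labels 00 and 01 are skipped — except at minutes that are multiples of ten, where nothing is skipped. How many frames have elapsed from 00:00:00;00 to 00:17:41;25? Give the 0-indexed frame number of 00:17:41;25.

31823

As if non-drop at 30 labels/s: (0 × 3600 + 17 × 60 + 41) × 30 + 25 = 31855.
Minute boundaries passed: 17; those not divisible by 10: 17 − 1 = 16; dropped labels = 2 × 16 = 32.
Actual frame index = 31855 − 32 = 31823.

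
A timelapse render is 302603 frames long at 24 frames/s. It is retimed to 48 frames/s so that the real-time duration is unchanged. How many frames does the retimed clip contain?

605206 frames

Frames at target rate = 302603 × (48) / (24) = 605206.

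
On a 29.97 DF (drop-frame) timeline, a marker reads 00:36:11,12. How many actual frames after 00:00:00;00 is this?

Complete 10-minute blocks: 3, each 17982 frames → 53946.
Remaining 6 whole minutes in the current block: 1800 + 5 × 1798 = 10790 frames.
Within the current minute: 11 × 30 + 12 − 2 = 340 (labels ;00/;01 skipped at this minute). Total = 53946 + 10790 + 340 = 65076.

65076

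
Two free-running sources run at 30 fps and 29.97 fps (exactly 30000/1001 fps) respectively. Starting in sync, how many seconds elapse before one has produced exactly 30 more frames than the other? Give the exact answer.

1001 seconds

The gap grows by |30000/1001 − 30| = 30/1001 frames per second.
Time for a 30-frame gap: 30 ÷ (30/1001) = 1001 s.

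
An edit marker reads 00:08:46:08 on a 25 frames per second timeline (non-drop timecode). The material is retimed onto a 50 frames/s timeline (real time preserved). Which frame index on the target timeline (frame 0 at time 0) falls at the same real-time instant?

Source frame index: (0×3600 + 8×60 + 46) × 25 + 8 = 13158.
Real time: 13158 / (25) = 13158/25 s.
Target frame: (13158/25) × (50) = 26316.

frame 26316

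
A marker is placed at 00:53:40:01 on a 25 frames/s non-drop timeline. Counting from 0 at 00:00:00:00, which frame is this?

80501

Total seconds to the label: (0 × 3600 + 53 × 60 + 40) = 3220.
Frame index = 3220 × 25 + 1 = 80501.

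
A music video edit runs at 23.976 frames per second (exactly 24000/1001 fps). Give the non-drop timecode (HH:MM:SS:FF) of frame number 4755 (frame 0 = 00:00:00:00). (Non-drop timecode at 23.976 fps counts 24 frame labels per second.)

4755 ÷ 24 = 198 full seconds, remainder 3 frames.
198 s = 0 h 3 min 18 s.
Timecode: 00:03:18:03.

00:03:18:03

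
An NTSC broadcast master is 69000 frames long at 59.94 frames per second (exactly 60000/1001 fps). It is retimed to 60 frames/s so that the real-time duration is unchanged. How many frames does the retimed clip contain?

69069 frames

Target frames = source frames × (target rate / source rate) = 69000 × (60)/(60000/1001) = 69000 × 1001/1000 = 69069.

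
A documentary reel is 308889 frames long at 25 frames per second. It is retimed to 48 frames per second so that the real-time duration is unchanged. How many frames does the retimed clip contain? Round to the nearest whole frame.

Frames at target rate = 308889 × (48) / (25) = 14826672/25 ≈ 593066.880.
Nearest whole frame: 593067.

593067 frames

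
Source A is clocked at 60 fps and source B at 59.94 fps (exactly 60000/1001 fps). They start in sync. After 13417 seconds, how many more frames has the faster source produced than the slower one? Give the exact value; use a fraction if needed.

A emits 60 × 13417 = 805020 frames; B emits 60000/1001 × 13417 = 805020000/1001.
Difference = 805020/1001 frames (≈ 804.2158); B is behind A.

805020/1001 frames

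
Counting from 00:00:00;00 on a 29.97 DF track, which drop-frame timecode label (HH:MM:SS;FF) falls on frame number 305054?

Ten DF minutes hold 17982 frames, so frame 305054 lies in block 16 (frames 287712–305693) with 17342 frames into that block.
The block's first minute is 1800 frames and the rest 1798 each; 17342 frames reaches minute 9, so 16 × 18 + 9 × 2 = 306 labels have been skipped so far.
Adding those back, label number 305054 + 306 = 305360 at 30 labels/s is 10178 s + 20 f = 2 h 49 min 38 s frame 20, i.e. 02:49:38;20.

02:49:38;20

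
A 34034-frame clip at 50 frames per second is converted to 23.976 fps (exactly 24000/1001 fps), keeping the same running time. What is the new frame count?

Target frames = source frames × (target rate / source rate) = 34034 × (24000/1001)/(50) = 34034 × 480/1001 = 16320.

16320 frames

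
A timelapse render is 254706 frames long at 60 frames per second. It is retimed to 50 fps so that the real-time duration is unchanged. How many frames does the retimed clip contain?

Target frames = source frames × (target rate / source rate) = 254706 × (50)/(60) = 254706 × 5/6 = 212255.

212255 frames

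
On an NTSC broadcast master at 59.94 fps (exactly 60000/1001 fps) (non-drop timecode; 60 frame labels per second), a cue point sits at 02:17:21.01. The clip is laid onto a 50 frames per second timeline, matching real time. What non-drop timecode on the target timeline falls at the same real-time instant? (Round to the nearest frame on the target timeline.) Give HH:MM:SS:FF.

02:17:29:13

Source frame index: (2×3600 + 17×60 + 21) × 60 + 1 = 494461.
Real time: 494461 / (60000/1001) = 494955461/60000 s.
Target frame: (494955461/60000) × (50) = 494955461/1200 ≈ 412462.884 → 412463.
At 50 labels/s: frame 412463 → 02:17:29:13.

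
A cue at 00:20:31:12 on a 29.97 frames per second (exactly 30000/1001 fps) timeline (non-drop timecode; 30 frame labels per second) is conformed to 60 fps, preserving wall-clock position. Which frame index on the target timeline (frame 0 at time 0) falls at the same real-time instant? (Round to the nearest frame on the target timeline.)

frame 73958

Source frame index: (0×3600 + 20×60 + 31) × 30 + 12 = 36942.
Real time: 36942 / (30000/1001) = 6163157/5000 s.
Target frame: (6163157/5000) × (60) = 18489471/250 ≈ 73957.884 → 73958.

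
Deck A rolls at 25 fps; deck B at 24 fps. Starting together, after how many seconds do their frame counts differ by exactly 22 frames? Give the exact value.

The gap grows by |24 − 25| = 1 frame per second.
Time for a 22-frame gap: 22 ÷ (1) = 22 s.

22 seconds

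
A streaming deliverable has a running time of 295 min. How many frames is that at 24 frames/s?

295 min = 17700 s.
Frames = 17700 × 24 = 424800.

424800 frames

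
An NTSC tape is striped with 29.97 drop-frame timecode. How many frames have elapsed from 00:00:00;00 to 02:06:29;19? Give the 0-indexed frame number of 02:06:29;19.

As if non-drop at 30 labels/s: (2 × 3600 + 6 × 60 + 29) × 30 + 19 = 227689.
Minute boundaries passed: 126; those not divisible by 10: 126 − 12 = 114; dropped labels = 2 × 114 = 228.
Actual frame index = 227689 − 228 = 227461.

227461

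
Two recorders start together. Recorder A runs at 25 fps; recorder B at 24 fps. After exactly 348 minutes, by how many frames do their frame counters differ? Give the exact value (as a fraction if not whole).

20880 frames

348 min = 20880 s.
A emits 25 × 20880 = 522000 frames; B emits 24 × 20880 = 501120.
Difference = 20880 frames; B is behind A.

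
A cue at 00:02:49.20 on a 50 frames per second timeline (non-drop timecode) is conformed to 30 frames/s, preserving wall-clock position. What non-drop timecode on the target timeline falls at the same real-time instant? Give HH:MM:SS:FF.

00:02:49:12

Source frame index: (0×3600 + 2×60 + 49) × 50 + 20 = 8470.
Real time: 8470 / (50) = 847/5 s.
Target frame: (847/5) × (30) = 5082.
At 30 labels/s: frame 5082 → 00:02:49:12.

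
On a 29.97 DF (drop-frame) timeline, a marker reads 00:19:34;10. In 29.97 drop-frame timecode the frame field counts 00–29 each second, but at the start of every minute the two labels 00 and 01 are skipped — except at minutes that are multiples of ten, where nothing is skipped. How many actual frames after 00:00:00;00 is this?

35194

Complete 10-minute blocks: 1, each 17982 frames → 17982.
Remaining 9 whole minutes in the current block: 1800 + 8 × 1798 = 16184 frames.
Within the current minute: 34 × 30 + 10 − 2 = 1028 (labels ;00/;01 skipped at this minute). Total = 17982 + 16184 + 1028 = 35194.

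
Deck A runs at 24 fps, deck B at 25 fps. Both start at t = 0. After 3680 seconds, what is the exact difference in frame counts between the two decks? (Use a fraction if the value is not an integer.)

A emits 24 × 3680 = 88320 frames; B emits 25 × 3680 = 92000.
Difference = 3680 frames; B is ahead of A.

3680 frames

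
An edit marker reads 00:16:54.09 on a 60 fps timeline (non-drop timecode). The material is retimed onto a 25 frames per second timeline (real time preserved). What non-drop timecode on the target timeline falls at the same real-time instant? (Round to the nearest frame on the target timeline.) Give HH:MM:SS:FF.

00:16:54:04

Source frame index: (0×3600 + 16×60 + 54) × 60 + 9 = 60849.
Real time: 60849 / (60) = 20283/20 s.
Target frame: (20283/20) × (25) = 101415/4 ≈ 25353.750 → 25354.
At 25 labels/s: frame 25354 → 00:16:54:04.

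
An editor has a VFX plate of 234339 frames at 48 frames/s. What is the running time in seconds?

Running time = 234339 / (48) = 4882.0625 s.

4882.0625 seconds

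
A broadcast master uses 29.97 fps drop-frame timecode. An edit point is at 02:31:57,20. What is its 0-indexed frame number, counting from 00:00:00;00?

As if non-drop at 30 labels/s: (2 × 3600 + 31 × 60 + 57) × 30 + 20 = 273530.
Minute boundaries passed: 151; those not divisible by 10: 151 − 15 = 136; dropped labels = 2 × 136 = 272.
Actual frame index = 273530 − 272 = 273258.

273258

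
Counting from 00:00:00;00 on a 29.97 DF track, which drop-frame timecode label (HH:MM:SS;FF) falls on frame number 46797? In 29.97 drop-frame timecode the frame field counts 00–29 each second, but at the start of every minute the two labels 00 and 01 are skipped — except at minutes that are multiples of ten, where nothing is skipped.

Ten DF minutes hold 17982 frames, so frame 46797 lies in block 2 (frames 35964–53945) with 10833 frames into that block.
The block's first minute is 1800 frames and the rest 1798 each; 10833 frames reaches minute 6, so 2 × 18 + 6 × 2 = 48 labels have been skipped so far.
Adding those back, label number 46797 + 48 = 46845 at 30 labels/s is 1561 s + 15 f = 0 h 26 min 1 s frame 15, i.e. 00:26:01;15.

00:26:01;15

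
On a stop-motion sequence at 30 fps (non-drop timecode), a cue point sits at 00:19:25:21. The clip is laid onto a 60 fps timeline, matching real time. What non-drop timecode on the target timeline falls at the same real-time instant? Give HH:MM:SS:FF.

00:19:25:42

Source frame index: (0×3600 + 19×60 + 25) × 30 + 21 = 34971.
Real time: 34971 / (30) = 11657/10 s.
Target frame: (11657/10) × (60) = 69942.
At 60 labels/s: frame 69942 → 00:19:25:42.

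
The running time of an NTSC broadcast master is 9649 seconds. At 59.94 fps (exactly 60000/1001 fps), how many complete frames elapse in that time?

Frames = 9649 × 60000/1001 = 578940000/1001 ≈ 578361.6384.
Complete frames: 578361.

578361 frames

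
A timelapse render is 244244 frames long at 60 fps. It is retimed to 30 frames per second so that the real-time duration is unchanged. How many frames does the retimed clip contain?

122122 frames

Target frames = source frames × (target rate / source rate) = 244244 × (30)/(60) = 244244 × 1/2 = 122122.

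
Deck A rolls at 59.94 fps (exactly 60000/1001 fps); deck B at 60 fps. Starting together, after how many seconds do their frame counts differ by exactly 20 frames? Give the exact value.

The gap grows by |60 − 60000/1001| = 60/1001 frames per second.
Time for a 20-frame gap: 20 ÷ (60/1001) = 1001/3 s.

1001/3 seconds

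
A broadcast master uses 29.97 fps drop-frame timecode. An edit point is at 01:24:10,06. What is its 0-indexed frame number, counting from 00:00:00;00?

As if non-drop at 30 labels/s: (1 × 3600 + 24 × 60 + 10) × 30 + 6 = 151506.
Minute boundaries passed: 84; those not divisible by 10: 84 − 8 = 76; dropped labels = 2 × 76 = 152.
Actual frame index = 151506 − 152 = 151354.

151354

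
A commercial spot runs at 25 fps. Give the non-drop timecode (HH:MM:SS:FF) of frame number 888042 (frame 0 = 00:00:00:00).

888042 ÷ 25 = 35521 full seconds, remainder 17 frames.
35521 s = 9 h 52 min 1 s.
Timecode: 09:52:01:17.

09:52:01:17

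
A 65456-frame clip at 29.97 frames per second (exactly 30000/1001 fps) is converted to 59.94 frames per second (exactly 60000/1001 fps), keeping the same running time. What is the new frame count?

130912 frames

Target frames = source frames × (target rate / source rate) = 65456 × (60000/1001)/(30000/1001) = 65456 × 2 = 130912.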